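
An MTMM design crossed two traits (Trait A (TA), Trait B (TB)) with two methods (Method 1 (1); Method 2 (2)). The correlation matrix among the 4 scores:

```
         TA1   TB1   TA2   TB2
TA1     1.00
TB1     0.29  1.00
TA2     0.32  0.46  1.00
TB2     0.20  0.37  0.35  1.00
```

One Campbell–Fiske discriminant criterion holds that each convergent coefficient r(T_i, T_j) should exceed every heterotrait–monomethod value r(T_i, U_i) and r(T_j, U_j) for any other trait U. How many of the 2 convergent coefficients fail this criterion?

1

Checking each validity diagonal entry against its comparison values:
TA (methods 1·2): 0.32 vs {0.29, 0.35} → fail.
TB (methods 1·2): 0.37 vs {0.29, 0.35} → pass.
1 of 2 fail.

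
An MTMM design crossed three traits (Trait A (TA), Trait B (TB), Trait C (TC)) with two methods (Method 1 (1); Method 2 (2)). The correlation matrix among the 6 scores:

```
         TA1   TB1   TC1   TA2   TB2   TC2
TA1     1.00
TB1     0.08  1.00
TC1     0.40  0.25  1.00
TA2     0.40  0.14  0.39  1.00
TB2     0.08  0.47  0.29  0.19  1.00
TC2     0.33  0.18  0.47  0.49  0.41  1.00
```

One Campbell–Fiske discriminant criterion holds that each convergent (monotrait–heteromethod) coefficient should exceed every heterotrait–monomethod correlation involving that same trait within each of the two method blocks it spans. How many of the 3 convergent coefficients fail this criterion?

Convergent coefficients and their comparison sets:
TA (methods 1·2): 0.40 vs {0.08, 0.19, 0.40, 0.49} → fail.
TB (methods 1·2): 0.47 vs {0.08, 0.19, 0.25, 0.41} → pass.
TC (methods 1·2): 0.47 vs {0.40, 0.49, 0.25, 0.41} → fail.
2 of 3 fail.

2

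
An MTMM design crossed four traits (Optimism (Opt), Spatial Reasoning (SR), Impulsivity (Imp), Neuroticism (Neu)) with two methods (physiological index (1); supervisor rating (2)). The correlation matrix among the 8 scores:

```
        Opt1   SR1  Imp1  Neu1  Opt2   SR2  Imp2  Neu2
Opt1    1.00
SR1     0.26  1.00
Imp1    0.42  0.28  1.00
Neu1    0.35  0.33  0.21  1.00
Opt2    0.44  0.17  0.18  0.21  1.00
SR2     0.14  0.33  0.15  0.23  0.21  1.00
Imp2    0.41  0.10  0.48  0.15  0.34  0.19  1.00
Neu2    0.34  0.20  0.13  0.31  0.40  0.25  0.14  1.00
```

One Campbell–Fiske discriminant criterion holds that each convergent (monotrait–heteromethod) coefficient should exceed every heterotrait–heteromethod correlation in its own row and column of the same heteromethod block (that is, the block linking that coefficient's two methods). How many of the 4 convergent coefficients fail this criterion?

Checking each validity diagonal entry against its comparison values:
Opt (methods 1·2): 0.44 vs {0.14, 0.17, 0.41, 0.18, 0.34, 0.21} → pass.
SR (methods 1·2): 0.33 vs {0.17, 0.14, 0.10, 0.15, 0.20, 0.23} → pass.
Imp (methods 1·2): 0.48 vs {0.18, 0.41, 0.15, 0.10, 0.13, 0.15} → pass.
Neu (methods 1·2): 0.31 vs {0.21, 0.34, 0.23, 0.20, 0.15, 0.13} → fail.
1 of 4 fail.

1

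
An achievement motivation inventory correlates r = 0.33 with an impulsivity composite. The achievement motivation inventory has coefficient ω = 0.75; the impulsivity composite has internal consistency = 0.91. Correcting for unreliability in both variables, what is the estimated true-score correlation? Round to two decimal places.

0.40

r_true = r_obs / √(r_xx · r_yy) = 0.33 / √(0.75 × 0.91) = 0.33 / √0.6825 = 0.33 / 0.8261 ≈ 0.40.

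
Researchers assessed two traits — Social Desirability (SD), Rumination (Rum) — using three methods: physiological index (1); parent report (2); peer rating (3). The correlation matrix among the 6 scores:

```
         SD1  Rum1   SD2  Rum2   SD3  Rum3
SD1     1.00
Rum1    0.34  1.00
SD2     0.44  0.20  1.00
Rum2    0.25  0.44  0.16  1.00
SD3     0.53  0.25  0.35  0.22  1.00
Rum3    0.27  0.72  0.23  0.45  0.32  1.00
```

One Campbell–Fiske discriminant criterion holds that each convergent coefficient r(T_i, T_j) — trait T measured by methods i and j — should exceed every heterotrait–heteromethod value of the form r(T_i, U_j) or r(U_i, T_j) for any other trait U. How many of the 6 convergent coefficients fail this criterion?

0

Convergent coefficients and their comparison sets:
SD (methods 1·2): 0.44 vs {0.25, 0.20} → pass.
SD (methods 1·3): 0.53 vs {0.27, 0.25} → pass.
SD (methods 2·3): 0.35 vs {0.23, 0.22} → pass.
Rum (methods 1·2): 0.44 vs {0.20, 0.25} → pass.
Rum (methods 1·3): 0.72 vs {0.25, 0.27} → pass.
Rum (methods 2·3): 0.45 vs {0.22, 0.23} → pass.
0 of 6 fail.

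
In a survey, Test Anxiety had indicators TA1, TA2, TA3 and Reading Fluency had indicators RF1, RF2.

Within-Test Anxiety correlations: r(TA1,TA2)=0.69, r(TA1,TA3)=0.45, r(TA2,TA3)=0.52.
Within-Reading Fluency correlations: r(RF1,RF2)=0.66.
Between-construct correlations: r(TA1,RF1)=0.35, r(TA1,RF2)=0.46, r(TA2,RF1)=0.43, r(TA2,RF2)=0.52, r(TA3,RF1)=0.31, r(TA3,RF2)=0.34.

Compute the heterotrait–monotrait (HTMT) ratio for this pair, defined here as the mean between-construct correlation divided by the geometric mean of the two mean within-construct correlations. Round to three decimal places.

Mean heterotrait r = 2.41/6 = 0.4017.
Mean within-TA = 1.66/3 = 0.5533; mean within-RF = 0.66/1 = 0.6600.
Geometric mean = √(0.5533 × 0.6600) = 0.6043.
HTMT = 0.4017 / 0.6043 = 0.665.

0.665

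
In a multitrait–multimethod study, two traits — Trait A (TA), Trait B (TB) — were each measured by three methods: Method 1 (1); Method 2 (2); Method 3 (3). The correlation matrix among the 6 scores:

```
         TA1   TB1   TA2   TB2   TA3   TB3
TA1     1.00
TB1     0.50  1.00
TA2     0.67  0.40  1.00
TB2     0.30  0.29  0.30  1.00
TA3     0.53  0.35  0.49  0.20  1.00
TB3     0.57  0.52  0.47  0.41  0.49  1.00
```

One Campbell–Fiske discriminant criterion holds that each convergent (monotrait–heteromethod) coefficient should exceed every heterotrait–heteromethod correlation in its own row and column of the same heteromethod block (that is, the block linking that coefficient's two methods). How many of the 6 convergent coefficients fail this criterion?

Checking each validity diagonal entry against its comparison values:
TA (methods 1·2): 0.67 vs {0.30, 0.40} → pass.
TA (methods 1·3): 0.53 vs {0.57, 0.35} → fail.
TA (methods 2·3): 0.49 vs {0.47, 0.20} → pass.
TB (methods 1·2): 0.29 vs {0.40, 0.30} → fail.
TB (methods 1·3): 0.52 vs {0.35, 0.57} → fail.
TB (methods 2·3): 0.41 vs {0.20, 0.47} → fail.
4 of 6 fail.

4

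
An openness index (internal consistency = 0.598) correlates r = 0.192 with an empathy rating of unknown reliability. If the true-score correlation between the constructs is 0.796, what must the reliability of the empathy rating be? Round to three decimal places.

r_true = r_obs / √(r_xx · r_yy) ⇒ 0.796 = 0.192 / √(0.598 · r_yy).
√(0.598 · r_yy) = 0.192 / 0.796 = 0.2412; 0.598 · r_yy = 0.0582; r_yy = 0.0582 / 0.598 ≈ 0.097.

0.097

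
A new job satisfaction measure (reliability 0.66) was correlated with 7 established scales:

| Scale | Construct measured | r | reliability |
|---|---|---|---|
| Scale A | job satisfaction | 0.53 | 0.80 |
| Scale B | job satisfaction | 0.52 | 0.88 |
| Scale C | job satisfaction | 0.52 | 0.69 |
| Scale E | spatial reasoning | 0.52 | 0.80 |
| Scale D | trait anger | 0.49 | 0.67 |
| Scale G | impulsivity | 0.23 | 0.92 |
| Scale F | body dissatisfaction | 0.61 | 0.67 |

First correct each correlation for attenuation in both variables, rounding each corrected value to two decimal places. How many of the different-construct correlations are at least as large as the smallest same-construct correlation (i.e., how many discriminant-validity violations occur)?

Disattenuated r (r / √(r_scale · r_new)):
  Scale A (conv): 0.53 / √(0.80·0.66) = 0.73
  Scale B (conv): 0.52 / √(0.88·0.66) = 0.68
  Scale C (conv): 0.52 / √(0.69·0.66) = 0.77
  Scale E (disc): 0.52 / √(0.80·0.66) = 0.72
  Scale D (disc): 0.49 / √(0.67·0.66) = 0.74
  Scale G (disc): 0.23 / √(0.92·0.66) = 0.30
  Scale F (disc): 0.61 / √(0.67·0.66) = 0.92
Smallest convergent = 0.68. Discriminant values: 0.72, 0.74, 0.30, 0.92; count ≥ 0.68 → 3.

3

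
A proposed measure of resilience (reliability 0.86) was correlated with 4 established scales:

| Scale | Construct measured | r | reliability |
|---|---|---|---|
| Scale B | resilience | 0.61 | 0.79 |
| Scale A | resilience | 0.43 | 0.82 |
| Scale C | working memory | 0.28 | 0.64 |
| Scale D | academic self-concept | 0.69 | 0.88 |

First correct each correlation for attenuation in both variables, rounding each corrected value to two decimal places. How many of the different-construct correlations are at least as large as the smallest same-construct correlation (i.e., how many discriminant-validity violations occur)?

1

Disattenuated r (r / √(r_scale · r_new)):
  Scale B (conv): 0.61 / √(0.79·0.86) = 0.74
  Scale A (conv): 0.43 / √(0.82·0.86) = 0.51
  Scale C (disc): 0.28 / √(0.64·0.86) = 0.38
  Scale D (disc): 0.69 / √(0.88·0.86) = 0.79
Smallest convergent = 0.51. Discriminant values: 0.38, 0.79; count ≥ 0.51 → 1.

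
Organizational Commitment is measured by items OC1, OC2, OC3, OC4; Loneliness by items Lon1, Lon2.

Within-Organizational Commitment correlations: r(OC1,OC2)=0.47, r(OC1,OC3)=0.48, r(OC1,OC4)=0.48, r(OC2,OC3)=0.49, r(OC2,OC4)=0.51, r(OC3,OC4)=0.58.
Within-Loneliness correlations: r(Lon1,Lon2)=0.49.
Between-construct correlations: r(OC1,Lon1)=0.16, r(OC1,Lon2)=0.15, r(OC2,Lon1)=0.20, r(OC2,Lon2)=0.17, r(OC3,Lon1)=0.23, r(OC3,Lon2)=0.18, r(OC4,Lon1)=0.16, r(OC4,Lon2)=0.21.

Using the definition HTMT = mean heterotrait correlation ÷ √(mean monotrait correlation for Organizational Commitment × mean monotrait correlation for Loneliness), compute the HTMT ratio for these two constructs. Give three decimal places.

0.368

Between-construct mean = 1.46/8 = 0.1825.
Mean within-OC = 3.01/6 = 0.5017; mean within-Lon = 0.49/1 = 0.4900.
Geometric mean = √(0.5017 × 0.4900) = 0.4958.
HTMT = 0.1825 / 0.4958 = 0.368.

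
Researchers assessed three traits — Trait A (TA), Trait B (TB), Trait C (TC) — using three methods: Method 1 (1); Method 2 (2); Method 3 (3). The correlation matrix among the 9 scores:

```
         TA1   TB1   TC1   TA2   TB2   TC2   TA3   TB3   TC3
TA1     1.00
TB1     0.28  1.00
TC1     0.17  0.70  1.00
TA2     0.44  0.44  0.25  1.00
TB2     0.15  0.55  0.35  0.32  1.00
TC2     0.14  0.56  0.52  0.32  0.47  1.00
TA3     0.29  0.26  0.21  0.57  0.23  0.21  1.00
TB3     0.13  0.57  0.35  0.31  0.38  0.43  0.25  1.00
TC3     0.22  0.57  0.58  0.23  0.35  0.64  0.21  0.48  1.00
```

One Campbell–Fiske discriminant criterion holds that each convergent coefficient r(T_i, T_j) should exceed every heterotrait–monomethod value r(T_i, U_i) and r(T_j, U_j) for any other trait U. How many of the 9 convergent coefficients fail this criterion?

5

Checking each validity diagonal entry against its comparison values:
TA (methods 1·2): 0.44 vs {0.28, 0.32, 0.17, 0.32} → pass.
TA (methods 1·3): 0.29 vs {0.28, 0.25, 0.17, 0.21} → pass.
TA (methods 2·3): 0.57 vs {0.32, 0.25, 0.32, 0.21} → pass.
TB (methods 1·2): 0.55 vs {0.28, 0.32, 0.70, 0.47} → fail.
TB (methods 1·3): 0.57 vs {0.28, 0.25, 0.70, 0.48} → fail.
TB (methods 2·3): 0.38 vs {0.32, 0.25, 0.47, 0.48} → fail.
TC (methods 1·2): 0.52 vs {0.17, 0.32, 0.70, 0.47} → fail.
TC (methods 1·3): 0.58 vs {0.17, 0.21, 0.70, 0.48} → fail.
TC (methods 2·3): 0.64 vs {0.32, 0.21, 0.47, 0.48} → pass.
5 of 9 fail.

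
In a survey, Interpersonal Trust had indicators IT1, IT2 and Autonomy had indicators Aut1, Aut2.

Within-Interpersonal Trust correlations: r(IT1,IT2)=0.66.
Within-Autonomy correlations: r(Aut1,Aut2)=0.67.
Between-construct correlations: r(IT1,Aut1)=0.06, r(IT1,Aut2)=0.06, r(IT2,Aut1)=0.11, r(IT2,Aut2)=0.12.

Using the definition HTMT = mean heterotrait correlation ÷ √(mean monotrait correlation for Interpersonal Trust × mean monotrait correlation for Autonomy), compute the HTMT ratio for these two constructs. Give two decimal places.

Mean between = 0.35/4 = 0.0875.
Mean within-IT = 0.66/1 = 0.6600; mean within-Aut = 0.67/1 = 0.6700.
Geometric mean = √(0.6600 × 0.6700) = 0.6650.
HTMT = 0.0875 / 0.6650 = 0.13.

0.13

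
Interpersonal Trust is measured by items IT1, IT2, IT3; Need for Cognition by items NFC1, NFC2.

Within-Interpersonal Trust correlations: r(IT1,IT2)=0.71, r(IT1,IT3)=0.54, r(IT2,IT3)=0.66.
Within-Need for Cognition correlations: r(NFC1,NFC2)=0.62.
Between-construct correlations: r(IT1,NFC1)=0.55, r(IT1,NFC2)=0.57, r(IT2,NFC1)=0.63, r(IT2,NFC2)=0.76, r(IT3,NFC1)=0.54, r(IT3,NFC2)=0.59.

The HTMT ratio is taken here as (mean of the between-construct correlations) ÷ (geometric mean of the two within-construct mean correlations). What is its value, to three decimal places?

0.966

Mean between = 3.64/6 = 0.6067.
Mean within-IT = 1.91/3 = 0.6367; mean within-NFC = 0.62/1 = 0.6200.
Geometric mean = √(0.6367 × 0.6200) = 0.6283.
HTMT = 0.6067 / 0.6283 = 0.966.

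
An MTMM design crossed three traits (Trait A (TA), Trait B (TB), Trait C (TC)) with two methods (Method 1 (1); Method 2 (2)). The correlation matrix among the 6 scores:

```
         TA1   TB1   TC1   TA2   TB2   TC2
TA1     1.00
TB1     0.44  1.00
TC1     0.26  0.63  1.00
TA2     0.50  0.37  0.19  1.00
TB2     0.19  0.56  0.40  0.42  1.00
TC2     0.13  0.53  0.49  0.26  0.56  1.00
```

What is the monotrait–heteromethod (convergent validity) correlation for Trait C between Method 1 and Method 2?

Same trait (TC), different methods: r(TC1, TC2) = 0.49.

0.49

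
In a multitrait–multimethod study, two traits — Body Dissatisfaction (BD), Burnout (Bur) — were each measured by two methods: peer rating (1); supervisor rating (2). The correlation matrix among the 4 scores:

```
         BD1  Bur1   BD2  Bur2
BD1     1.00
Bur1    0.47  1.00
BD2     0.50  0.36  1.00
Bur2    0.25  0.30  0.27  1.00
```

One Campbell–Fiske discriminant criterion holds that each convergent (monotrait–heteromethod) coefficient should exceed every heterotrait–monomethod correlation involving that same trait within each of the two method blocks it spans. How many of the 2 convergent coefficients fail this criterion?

1

Convergent coefficients and their comparison sets:
BD (methods 1·2): 0.50 vs {0.47, 0.27} → pass.
Bur (methods 1·2): 0.30 vs {0.47, 0.27} → fail.
1 of 2 fail.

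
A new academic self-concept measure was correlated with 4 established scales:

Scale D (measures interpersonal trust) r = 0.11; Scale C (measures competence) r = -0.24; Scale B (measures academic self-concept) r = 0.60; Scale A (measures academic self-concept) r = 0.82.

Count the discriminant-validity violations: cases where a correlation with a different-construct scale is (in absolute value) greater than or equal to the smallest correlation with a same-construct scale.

0

Convergent (same construct = academic self-concept): Scale B, Scale A.
Smallest convergent = 0.60. Discriminant |r|: 0.11, 0.24; count ≥ 0.60 → 0.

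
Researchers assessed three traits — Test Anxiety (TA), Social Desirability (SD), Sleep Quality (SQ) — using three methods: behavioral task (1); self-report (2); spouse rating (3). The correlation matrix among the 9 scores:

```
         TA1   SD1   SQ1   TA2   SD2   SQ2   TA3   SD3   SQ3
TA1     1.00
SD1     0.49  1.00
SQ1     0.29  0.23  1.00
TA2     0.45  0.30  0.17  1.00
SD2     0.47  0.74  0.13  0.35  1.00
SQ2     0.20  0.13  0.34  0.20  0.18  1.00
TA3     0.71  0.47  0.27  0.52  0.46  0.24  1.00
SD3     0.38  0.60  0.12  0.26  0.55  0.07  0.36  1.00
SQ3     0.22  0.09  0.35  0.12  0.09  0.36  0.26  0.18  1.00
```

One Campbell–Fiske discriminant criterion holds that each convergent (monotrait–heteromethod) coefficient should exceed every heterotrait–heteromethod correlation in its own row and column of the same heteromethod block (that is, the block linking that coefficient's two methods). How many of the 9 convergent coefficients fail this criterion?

Checking each validity diagonal entry against its comparison values:
TA (methods 1·2): 0.45 vs {0.47, 0.30, 0.20, 0.17} → fail.
TA (methods 1·3): 0.71 vs {0.38, 0.47, 0.22, 0.27} → pass.
TA (methods 2·3): 0.52 vs {0.26, 0.46, 0.12, 0.24} → pass.
SD (methods 1·2): 0.74 vs {0.30, 0.47, 0.13, 0.13} → pass.
SD (methods 1·3): 0.60 vs {0.47, 0.38, 0.09, 0.12} → pass.
SD (methods 2·3): 0.55 vs {0.46, 0.26, 0.09, 0.07} → pass.
SQ (methods 1·2): 0.34 vs {0.17, 0.20, 0.13, 0.13} → pass.
SQ (methods 1·3): 0.35 vs {0.27, 0.22, 0.12, 0.09} → pass.
SQ (methods 2·3): 0.36 vs {0.24, 0.12, 0.07, 0.09} → pass.
1 of 9 fail.

1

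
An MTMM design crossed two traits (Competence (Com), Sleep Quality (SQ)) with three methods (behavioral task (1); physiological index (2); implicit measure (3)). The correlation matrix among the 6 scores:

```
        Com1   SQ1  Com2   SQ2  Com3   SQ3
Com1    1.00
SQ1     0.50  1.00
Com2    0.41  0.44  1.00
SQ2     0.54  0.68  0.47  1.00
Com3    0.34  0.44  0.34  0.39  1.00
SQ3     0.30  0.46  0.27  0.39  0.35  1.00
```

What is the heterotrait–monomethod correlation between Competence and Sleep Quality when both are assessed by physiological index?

0.47

Different traits, same method: r(Com2, SQ2) = 0.47.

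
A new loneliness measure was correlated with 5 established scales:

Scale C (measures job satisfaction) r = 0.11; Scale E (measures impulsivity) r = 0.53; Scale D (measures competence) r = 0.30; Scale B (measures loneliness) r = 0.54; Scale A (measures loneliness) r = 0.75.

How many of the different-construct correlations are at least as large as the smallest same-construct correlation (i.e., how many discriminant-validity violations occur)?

0

Convergent (same construct = loneliness): Scale B, Scale A.
Smallest convergent = 0.54. Discriminant values: 0.11, 0.53, 0.30; count ≥ 0.54 → 0.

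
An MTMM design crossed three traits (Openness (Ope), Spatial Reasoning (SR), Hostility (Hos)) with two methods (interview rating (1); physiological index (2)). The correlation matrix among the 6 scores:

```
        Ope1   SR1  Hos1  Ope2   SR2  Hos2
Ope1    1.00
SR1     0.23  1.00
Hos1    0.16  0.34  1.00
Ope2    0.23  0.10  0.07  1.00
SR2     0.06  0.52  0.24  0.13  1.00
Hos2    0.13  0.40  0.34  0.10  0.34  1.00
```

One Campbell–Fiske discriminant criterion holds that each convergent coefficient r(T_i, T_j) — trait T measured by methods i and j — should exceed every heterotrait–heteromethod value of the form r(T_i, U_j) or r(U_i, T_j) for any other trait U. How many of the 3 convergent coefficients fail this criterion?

1

Each convergent coefficient versus the relevant comparison correlations:
Ope (methods 1·2): 0.23 vs {0.06, 0.10, 0.13, 0.07} → pass.
SR (methods 1·2): 0.52 vs {0.10, 0.06, 0.40, 0.24} → pass.
Hos (methods 1·2): 0.34 vs {0.07, 0.13, 0.24, 0.40} → fail.
1 of 3 fail.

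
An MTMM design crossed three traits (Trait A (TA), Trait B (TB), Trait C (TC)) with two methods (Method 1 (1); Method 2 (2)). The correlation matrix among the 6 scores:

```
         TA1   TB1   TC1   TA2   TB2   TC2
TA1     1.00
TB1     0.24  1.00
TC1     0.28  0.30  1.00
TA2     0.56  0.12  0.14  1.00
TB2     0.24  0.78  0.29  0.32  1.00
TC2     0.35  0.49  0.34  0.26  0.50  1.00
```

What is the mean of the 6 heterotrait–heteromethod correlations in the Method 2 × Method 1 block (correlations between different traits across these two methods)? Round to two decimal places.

0.27

HTHM values (method 2 × method 1): 0.12, 0.14, 0.24, 0.29, 0.35, 0.49; mean = 1.63/6 = 0.27.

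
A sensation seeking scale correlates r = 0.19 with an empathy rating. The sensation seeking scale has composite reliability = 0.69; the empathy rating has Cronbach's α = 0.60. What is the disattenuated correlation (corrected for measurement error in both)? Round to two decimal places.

0.30

r_true = r_obs / √(r_xx · r_yy) = 0.19 / √(0.69 × 0.60) = 0.19 / √0.4140 = 0.19 / 0.6434 ≈ 0.30.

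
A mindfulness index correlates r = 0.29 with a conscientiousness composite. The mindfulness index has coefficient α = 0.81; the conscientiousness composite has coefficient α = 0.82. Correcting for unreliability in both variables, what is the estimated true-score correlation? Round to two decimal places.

r_true = r_obs / √(r_xx · r_yy) = 0.29 / √(0.81 × 0.82) = 0.29 / √0.6642 = 0.29 / 0.8150 ≈ 0.36.

0.36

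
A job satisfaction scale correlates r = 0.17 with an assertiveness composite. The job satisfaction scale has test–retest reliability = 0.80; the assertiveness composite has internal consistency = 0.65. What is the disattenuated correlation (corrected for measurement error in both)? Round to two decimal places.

r_true = r_obs / √(r_xx · r_yy) = 0.17 / √(0.80 × 0.65) = 0.17 / √0.5200 = 0.17 / 0.7211 ≈ 0.24.

0.24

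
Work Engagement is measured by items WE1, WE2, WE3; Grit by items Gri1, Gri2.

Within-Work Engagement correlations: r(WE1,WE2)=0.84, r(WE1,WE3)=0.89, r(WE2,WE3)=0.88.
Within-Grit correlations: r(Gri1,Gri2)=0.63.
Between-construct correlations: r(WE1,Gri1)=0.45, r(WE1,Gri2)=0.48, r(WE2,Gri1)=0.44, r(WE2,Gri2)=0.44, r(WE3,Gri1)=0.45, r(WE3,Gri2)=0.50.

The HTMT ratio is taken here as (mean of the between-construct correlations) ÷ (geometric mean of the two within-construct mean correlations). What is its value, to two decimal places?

Between-construct mean = 2.76/6 = 0.4600.
Mean within-WE = 2.61/3 = 0.8700; mean within-Gri = 0.63/1 = 0.6300.
Geometric mean = √(0.8700 × 0.6300) = 0.7403.
HTMT = 0.4600 / 0.7403 = 0.62.

0.62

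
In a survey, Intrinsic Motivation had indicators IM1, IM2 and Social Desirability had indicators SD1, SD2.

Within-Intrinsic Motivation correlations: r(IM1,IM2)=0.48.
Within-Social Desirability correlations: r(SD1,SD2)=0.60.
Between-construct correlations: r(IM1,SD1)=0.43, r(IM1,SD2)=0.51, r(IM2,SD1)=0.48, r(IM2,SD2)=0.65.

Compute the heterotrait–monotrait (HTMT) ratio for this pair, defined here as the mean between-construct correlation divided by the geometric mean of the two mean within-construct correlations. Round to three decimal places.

0.964

Mean between = 2.07/4 = 0.5175.
Mean within-IM = 0.48/1 = 0.4800; mean within-SD = 0.60/1 = 0.6000.
Geometric mean = √(0.4800 × 0.6000) = 0.5367.
HTMT = 0.5175 / 0.5367 = 0.964.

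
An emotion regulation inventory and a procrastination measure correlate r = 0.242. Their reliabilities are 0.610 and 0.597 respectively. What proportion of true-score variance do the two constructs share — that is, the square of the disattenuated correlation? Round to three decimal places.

Disattenuated r = 0.242 / √(0.610 × 0.597) = 0.242 / 0.6035 = 0.4010.
Shared true-score variance = 0.4010² = 0.1608 ≈ 0.161.

0.161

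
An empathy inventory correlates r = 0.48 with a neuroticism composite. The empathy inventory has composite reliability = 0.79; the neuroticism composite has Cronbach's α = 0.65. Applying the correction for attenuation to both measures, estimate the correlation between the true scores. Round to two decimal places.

r_true = r_obs / √(r_xx · r_yy) = 0.48 / √(0.79 × 0.65) = 0.48 / √0.5135 = 0.48 / 0.7166 ≈ 0.67.

0.67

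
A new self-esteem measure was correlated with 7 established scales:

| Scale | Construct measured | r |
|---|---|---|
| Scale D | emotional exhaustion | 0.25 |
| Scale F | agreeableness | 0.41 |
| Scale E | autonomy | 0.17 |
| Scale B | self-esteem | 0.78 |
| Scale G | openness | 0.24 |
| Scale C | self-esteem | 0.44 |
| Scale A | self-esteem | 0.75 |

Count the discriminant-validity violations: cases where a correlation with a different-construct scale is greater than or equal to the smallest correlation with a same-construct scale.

Convergent (same construct = self-esteem): Scale B, Scale C, Scale A.
Smallest convergent = 0.44. Discriminant values: 0.25, 0.41, 0.17, 0.24; count ≥ 0.44 → 0.

0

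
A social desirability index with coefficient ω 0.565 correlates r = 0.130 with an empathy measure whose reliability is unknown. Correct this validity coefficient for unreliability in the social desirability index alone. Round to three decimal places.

0.173

Single correction: r_c = r_obs / √r_xx = 0.130 / √0.565 = 0.130 / 0.7517 ≈ 0.173.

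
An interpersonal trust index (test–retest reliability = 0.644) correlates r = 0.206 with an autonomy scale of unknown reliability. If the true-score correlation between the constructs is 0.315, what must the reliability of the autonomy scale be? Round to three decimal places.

r_true = r_obs / √(r_xx · r_yy) ⇒ 0.315 = 0.206 / √(0.644 · r_yy).
√(0.644 · r_yy) = 0.206 / 0.315 = 0.6540; 0.644 · r_yy = 0.4277; r_yy = 0.4277 / 0.644 ≈ 0.664.

0.664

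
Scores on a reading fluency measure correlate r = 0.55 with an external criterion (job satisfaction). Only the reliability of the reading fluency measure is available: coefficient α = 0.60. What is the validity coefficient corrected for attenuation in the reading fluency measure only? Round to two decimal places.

Single correction: r_c = r_obs / √r_xx = 0.55 / √0.60 = 0.55 / 0.7746 ≈ 0.71.

0.71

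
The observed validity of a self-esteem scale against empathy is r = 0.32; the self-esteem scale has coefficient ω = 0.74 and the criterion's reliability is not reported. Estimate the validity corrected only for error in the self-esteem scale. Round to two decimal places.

Single correction: r_c = r_obs / √r_xx = 0.32 / √0.74 = 0.32 / 0.8602 ≈ 0.37.

0.37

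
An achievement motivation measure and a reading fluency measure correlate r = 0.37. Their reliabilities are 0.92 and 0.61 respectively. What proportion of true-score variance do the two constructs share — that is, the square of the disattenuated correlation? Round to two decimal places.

0.24

Disattenuated r = 0.37 / √(0.92 × 0.61) = 0.37 / 0.7491 = 0.4939.
Shared true-score variance = 0.4939² = 0.2439 ≈ 0.24.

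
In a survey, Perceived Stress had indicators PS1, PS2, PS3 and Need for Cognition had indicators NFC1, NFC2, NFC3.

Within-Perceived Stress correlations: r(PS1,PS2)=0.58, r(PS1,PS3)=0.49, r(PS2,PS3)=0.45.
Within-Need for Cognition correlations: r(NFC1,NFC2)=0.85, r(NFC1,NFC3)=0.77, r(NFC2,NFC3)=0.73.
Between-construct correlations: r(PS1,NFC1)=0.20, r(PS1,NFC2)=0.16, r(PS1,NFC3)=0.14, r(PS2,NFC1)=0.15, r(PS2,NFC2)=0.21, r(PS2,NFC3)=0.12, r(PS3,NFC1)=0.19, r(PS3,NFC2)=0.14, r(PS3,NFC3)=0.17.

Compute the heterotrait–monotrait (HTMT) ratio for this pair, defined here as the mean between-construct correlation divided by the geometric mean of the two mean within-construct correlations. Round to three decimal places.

Mean heterotrait r = 1.48/9 = 0.1644.
Mean within-PS = 1.52/3 = 0.5067; mean within-NFC = 2.35/3 = 0.7833.
Geometric mean = √(0.5067 × 0.7833) = 0.6300.
HTMT = 0.1644 / 0.6300 = 0.261.

0.261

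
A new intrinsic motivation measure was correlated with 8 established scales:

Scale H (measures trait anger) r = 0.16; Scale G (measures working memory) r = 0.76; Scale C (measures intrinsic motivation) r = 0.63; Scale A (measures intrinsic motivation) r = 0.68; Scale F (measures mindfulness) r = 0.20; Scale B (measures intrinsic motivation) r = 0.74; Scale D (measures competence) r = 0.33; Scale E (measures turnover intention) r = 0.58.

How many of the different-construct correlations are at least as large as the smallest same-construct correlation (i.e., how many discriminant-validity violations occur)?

1

Convergent (same construct = intrinsic motivation): Scale C, Scale A, Scale B.
Smallest convergent = 0.63. Discriminant values: 0.16, 0.76, 0.20, 0.33, 0.58; count ≥ 0.63 → 1.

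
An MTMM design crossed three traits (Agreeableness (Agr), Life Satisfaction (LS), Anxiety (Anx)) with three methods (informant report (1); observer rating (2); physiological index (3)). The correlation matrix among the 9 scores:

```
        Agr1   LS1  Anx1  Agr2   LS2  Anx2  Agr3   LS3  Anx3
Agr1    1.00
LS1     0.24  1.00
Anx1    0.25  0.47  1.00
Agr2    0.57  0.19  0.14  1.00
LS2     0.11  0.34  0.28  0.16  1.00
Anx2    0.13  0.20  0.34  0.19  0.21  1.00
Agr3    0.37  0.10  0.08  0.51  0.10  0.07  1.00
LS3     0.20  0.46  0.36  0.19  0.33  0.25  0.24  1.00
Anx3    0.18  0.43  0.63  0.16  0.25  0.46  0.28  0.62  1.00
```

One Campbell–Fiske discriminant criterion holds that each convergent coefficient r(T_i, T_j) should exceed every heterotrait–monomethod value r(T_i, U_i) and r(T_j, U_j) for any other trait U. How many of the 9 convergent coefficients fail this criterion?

5

Checking each validity diagonal entry against its comparison values:
Agr (methods 1·2): 0.57 vs {0.24, 0.16, 0.25, 0.19} → pass.
Agr (methods 1·3): 0.37 vs {0.24, 0.24, 0.25, 0.28} → pass.
Agr (methods 2·3): 0.51 vs {0.16, 0.24, 0.19, 0.28} → pass.
LS (methods 1·2): 0.34 vs {0.24, 0.16, 0.47, 0.21} → fail.
LS (methods 1·3): 0.46 vs {0.24, 0.24, 0.47, 0.62} → fail.
LS (methods 2·3): 0.33 vs {0.16, 0.24, 0.21, 0.62} → fail.
Anx (methods 1·2): 0.34 vs {0.25, 0.19, 0.47, 0.21} → fail.
Anx (methods 1·3): 0.63 vs {0.25, 0.28, 0.47, 0.62} → pass.
Anx (methods 2·3): 0.46 vs {0.19, 0.28, 0.21, 0.62} → fail.
5 of 9 fail.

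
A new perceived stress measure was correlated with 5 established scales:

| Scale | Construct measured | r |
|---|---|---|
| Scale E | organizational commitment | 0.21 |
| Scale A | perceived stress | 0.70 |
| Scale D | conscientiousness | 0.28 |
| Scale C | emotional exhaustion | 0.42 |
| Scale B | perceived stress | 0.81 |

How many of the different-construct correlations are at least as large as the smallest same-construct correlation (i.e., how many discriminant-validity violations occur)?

Convergent (same construct = perceived stress): Scale A, Scale B.
Smallest convergent = 0.70. Discriminant values: 0.21, 0.28, 0.42; count ≥ 0.70 → 0.

0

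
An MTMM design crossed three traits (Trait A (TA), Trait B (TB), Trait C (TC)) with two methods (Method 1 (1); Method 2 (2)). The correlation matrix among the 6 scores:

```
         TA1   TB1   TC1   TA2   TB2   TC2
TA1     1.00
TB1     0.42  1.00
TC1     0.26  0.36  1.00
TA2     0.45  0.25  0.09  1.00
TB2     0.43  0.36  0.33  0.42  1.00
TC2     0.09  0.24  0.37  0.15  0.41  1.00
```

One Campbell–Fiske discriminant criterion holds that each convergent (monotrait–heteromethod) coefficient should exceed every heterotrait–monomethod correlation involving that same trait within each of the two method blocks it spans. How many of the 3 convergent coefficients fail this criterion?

Checking each validity diagonal entry against its comparison values:
TA (methods 1·2): 0.45 vs {0.42, 0.42, 0.26, 0.15} → pass.
TB (methods 1·2): 0.36 vs {0.42, 0.42, 0.36, 0.41} → fail.
TC (methods 1·2): 0.37 vs {0.26, 0.15, 0.36, 0.41} → fail.
2 of 3 fail.

2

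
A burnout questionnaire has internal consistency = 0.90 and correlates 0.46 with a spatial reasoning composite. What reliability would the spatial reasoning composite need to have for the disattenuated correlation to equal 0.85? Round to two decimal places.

0.33

r_true = r_obs / √(r_xx · r_yy) ⇒ 0.85 = 0.46 / √(0.90 · r_yy).
√(0.90 · r_yy) = 0.46 / 0.85 = 0.5412; 0.90 · r_yy = 0.2929; r_yy = 0.2929 / 0.90 ≈ 0.33.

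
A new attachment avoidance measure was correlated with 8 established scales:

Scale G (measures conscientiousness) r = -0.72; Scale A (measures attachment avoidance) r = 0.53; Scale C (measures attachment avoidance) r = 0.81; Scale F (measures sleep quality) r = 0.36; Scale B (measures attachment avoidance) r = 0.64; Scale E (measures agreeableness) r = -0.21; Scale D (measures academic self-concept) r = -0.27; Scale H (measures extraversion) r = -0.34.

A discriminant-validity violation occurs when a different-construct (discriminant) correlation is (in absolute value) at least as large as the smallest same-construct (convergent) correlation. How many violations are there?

1

Convergent (same construct = attachment avoidance): Scale A, Scale C, Scale B.
Smallest convergent = 0.53. Discriminant |r|: 0.72, 0.36, 0.21, 0.27, 0.34; count ≥ 0.53 → 1.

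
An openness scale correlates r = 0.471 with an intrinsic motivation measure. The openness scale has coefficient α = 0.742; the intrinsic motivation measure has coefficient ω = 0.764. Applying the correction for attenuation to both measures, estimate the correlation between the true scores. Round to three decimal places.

0.626

r_true = r_obs / √(r_xx · r_yy) = 0.471 / √(0.742 × 0.764) = 0.471 / √0.566888 = 0.471 / 0.7529 ≈ 0.626.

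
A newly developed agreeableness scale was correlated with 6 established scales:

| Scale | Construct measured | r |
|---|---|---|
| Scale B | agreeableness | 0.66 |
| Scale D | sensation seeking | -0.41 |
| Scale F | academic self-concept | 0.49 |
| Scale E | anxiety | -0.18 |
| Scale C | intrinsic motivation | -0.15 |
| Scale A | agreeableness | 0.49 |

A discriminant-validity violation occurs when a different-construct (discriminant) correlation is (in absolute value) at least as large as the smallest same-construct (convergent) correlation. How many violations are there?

1

Convergent (same construct = agreeableness): Scale B, Scale A.
Smallest convergent = 0.49. Discriminant |r|: 0.41, 0.49, 0.18, 0.15; count ≥ 0.49 → 1.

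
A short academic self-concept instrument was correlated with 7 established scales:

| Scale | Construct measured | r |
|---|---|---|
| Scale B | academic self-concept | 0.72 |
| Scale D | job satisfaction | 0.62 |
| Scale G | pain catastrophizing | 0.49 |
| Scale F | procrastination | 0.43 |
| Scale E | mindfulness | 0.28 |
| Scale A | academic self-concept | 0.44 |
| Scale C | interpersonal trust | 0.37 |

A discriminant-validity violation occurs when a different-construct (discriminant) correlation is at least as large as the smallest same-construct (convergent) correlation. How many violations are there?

2

Convergent (same construct = academic self-concept): Scale B, Scale A.
Smallest convergent = 0.44. Discriminant values: 0.62, 0.49, 0.43, 0.28, 0.37; count ≥ 0.44 → 2.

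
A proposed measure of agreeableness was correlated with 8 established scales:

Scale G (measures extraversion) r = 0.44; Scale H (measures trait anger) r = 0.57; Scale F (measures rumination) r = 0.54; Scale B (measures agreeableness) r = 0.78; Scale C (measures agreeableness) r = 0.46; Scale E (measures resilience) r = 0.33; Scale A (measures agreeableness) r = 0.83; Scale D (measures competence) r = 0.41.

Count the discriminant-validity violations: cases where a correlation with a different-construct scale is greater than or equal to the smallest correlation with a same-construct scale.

2

Convergent (same construct = agreeableness): Scale B, Scale C, Scale A.
Smallest convergent = 0.46. Discriminant values: 0.44, 0.57, 0.54, 0.33, 0.41; count ≥ 0.46 → 2.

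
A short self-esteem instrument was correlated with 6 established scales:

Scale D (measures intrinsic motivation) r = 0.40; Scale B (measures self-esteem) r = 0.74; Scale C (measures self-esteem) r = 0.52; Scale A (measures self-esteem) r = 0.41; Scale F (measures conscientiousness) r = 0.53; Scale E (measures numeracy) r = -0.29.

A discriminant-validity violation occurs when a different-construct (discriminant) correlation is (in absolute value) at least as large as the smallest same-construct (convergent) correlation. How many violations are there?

Convergent (same construct = self-esteem): Scale B, Scale C, Scale A.
Smallest convergent = 0.41. Discriminant |r|: 0.40, 0.53, 0.29; count ≥ 0.41 → 1.

1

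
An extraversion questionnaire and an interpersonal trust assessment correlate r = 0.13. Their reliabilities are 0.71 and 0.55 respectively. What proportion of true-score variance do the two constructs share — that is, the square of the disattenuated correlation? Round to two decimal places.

0.04

Disattenuated r = 0.13 / √(0.71 × 0.55) = 0.13 / 0.6249 = 0.2080.
Shared true-score variance = 0.2080² = 0.0433 ≈ 0.04.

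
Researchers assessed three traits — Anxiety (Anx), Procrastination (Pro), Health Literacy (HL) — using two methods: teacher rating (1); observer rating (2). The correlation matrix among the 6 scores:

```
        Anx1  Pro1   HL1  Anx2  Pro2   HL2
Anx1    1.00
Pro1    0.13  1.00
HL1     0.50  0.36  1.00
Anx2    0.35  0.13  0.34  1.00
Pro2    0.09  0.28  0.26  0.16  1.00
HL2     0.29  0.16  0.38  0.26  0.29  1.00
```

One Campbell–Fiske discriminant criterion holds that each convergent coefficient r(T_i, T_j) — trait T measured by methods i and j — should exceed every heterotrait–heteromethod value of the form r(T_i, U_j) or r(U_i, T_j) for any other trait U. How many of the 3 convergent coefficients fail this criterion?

Checking each validity diagonal entry against its comparison values:
Anx (methods 1·2): 0.35 vs {0.09, 0.13, 0.29, 0.34} → pass.
Pro (methods 1·2): 0.28 vs {0.13, 0.09, 0.16, 0.26} → pass.
HL (methods 1·2): 0.38 vs {0.34, 0.29, 0.26, 0.16} → pass.
0 of 3 fail.

0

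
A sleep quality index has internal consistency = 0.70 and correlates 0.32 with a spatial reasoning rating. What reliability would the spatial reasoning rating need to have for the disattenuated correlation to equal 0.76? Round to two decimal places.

0.25

r_true = r_obs / √(r_xx · r_yy) ⇒ 0.76 = 0.32 / √(0.70 · r_yy).
√(0.70 · r_yy) = 0.32 / 0.76 = 0.4211; 0.70 · r_yy = 0.1773; r_yy = 0.1773 / 0.70 ≈ 0.25.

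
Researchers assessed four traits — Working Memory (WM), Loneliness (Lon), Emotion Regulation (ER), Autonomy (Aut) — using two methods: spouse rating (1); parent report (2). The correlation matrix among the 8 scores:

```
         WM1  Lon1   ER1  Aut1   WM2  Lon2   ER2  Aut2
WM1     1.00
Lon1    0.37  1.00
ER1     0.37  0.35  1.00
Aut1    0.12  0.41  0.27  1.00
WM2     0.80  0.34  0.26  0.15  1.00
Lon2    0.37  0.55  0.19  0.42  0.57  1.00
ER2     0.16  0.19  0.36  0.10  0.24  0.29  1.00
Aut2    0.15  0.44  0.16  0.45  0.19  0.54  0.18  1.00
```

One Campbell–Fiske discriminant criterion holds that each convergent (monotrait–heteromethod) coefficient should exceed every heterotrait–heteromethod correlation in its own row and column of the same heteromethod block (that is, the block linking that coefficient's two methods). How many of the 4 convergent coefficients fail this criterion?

0

Each convergent coefficient versus the relevant comparison correlations:
WM (methods 1·2): 0.80 vs {0.37, 0.34, 0.16, 0.26, 0.15, 0.15} → pass.
Lon (methods 1·2): 0.55 vs {0.34, 0.37, 0.19, 0.19, 0.44, 0.42} → pass.
ER (methods 1·2): 0.36 vs {0.26, 0.16, 0.19, 0.19, 0.16, 0.10} → pass.
Aut (methods 1·2): 0.45 vs {0.15, 0.15, 0.42, 0.44, 0.10, 0.16} → pass.
0 of 4 fail.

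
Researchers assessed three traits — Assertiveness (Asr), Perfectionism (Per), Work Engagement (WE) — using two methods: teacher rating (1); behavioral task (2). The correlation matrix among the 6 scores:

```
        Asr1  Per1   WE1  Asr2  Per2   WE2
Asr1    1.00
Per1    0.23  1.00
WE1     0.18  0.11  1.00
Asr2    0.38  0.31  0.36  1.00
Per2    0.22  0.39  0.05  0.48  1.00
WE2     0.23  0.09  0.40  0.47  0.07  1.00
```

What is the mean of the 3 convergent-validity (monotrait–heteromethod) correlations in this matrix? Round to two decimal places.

0.39

Convergent values: 0.38, 0.39, 0.40; mean = 1.17/3 = 0.39.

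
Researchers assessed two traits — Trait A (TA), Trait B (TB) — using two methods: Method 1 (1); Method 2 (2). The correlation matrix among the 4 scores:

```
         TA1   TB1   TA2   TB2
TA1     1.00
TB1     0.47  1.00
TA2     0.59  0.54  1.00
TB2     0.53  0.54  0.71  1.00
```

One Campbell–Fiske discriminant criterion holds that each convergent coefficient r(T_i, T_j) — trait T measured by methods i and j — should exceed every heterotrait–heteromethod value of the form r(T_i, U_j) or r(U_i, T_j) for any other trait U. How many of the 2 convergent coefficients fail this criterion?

Each convergent coefficient versus the relevant comparison correlations:
TA (methods 1·2): 0.59 vs {0.53, 0.54} → pass.
TB (methods 1·2): 0.54 vs {0.54, 0.53} → fail.
1 of 2 fail.

1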